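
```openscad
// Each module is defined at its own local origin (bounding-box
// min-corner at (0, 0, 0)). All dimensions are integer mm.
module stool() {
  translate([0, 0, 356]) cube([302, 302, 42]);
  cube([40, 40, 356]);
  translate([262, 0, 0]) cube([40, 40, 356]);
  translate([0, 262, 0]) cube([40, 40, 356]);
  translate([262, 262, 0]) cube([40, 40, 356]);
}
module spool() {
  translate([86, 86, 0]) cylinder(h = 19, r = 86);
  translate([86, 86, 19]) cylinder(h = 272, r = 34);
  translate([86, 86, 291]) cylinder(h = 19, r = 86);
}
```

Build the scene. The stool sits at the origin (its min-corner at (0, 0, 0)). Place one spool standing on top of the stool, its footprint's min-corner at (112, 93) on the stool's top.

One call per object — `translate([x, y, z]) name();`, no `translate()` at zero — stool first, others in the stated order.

stool();
translate([112, 93, 398]) spool();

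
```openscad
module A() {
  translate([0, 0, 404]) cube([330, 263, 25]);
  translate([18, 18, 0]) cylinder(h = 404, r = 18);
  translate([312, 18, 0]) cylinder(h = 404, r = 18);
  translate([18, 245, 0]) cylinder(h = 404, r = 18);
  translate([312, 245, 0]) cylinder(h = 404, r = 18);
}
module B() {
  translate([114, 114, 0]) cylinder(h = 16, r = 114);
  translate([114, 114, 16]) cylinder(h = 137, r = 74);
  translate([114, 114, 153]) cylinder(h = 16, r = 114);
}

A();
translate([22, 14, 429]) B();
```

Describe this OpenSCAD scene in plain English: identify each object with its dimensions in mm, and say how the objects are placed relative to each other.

A is a simple wooden stool: a rectangular seat 330 mm (x) by 263 mm (y), 25 mm thick, top face at z = 429 mm, on four round legs, each 36 mm in diameter. The legs rest on z = 0, each leg's axis is inset half a diameter from the nearest pair of seat edges (so the leg's bounding box is flush with the corner).

B is a spool: two coaxial disc flanges of radius 114 mm and thickness 16 mm, joined by a core cylinder of radius 74 mm and height 137 mm. The lower flange rests on z = 0 and the three cylinders share a vertical axis.

The spool is on top of the stool.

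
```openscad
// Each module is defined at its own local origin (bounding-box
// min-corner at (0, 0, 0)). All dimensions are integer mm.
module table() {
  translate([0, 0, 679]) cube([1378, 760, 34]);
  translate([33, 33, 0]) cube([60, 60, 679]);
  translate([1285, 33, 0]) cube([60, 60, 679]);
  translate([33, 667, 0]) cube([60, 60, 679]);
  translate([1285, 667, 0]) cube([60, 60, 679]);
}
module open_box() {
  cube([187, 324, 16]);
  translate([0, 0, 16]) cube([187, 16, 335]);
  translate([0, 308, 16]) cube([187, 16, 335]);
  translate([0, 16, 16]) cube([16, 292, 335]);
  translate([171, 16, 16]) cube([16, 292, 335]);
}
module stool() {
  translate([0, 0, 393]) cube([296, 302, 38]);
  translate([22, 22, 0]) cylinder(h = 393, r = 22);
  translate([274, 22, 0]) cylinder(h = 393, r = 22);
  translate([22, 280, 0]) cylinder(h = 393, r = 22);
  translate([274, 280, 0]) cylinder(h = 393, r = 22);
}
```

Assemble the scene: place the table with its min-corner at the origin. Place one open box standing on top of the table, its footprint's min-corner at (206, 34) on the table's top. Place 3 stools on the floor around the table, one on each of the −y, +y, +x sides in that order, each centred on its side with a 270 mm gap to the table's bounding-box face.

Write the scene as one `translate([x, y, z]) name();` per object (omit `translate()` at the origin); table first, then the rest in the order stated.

table();
translate([206, 34, 713]) open_box();
translate([541, -572, 0]) stool();
translate([541, 1030, 0]) stool();
translate([1648, 229, 0]) stool();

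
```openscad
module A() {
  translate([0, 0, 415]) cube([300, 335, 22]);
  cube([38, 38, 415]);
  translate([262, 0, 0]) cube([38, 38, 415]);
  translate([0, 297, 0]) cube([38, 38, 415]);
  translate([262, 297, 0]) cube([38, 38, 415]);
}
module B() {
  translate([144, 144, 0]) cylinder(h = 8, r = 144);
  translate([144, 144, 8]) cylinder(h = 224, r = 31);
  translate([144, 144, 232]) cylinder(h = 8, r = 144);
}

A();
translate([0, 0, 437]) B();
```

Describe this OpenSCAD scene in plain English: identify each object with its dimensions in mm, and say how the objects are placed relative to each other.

A is a four-legged stool. The seat is 300×335 mm, 22 mm thick, top at z = 437 mm. It stands on four square legs, each 38×38 mm in cross-section, from z = 0 to the seat underside, each flush with a corner of the seat.

B is a spool: two coaxial disc flanges of radius 144 mm and thickness 8 mm, joined by a core cylinder of radius 31 mm and height 224 mm. The lower flange rests on z = 0 and the three cylinders share a vertical axis.

The spool is on top of the stool.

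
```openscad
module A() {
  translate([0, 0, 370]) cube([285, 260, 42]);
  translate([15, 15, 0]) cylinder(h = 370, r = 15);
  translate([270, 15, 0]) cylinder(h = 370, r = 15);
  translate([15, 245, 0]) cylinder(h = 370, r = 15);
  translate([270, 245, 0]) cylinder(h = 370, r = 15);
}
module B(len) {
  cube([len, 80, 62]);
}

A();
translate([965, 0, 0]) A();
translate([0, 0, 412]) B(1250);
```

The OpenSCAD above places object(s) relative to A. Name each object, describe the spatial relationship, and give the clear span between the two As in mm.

Second stool starts at x = 965; first ends at x = 285; clear span = 965 − 285 = 680 mm.

A is a stool. B is a beam. A beam spans the tops of two stools. The clear span between the two stools is 680 mm.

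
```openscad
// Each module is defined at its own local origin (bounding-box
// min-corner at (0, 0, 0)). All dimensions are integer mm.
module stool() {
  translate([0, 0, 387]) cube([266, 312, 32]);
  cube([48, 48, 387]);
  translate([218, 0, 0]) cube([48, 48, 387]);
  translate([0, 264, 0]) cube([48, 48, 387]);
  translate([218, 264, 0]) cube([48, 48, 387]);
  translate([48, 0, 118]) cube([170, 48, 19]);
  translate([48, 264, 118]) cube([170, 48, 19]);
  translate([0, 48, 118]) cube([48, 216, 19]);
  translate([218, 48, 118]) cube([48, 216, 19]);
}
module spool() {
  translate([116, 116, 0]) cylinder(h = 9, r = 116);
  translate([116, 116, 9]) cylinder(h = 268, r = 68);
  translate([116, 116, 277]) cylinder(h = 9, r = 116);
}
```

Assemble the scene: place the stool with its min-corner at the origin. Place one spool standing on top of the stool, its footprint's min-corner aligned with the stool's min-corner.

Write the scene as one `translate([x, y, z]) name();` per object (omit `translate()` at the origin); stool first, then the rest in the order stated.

stool();
translate([0, 0, 419]) spool();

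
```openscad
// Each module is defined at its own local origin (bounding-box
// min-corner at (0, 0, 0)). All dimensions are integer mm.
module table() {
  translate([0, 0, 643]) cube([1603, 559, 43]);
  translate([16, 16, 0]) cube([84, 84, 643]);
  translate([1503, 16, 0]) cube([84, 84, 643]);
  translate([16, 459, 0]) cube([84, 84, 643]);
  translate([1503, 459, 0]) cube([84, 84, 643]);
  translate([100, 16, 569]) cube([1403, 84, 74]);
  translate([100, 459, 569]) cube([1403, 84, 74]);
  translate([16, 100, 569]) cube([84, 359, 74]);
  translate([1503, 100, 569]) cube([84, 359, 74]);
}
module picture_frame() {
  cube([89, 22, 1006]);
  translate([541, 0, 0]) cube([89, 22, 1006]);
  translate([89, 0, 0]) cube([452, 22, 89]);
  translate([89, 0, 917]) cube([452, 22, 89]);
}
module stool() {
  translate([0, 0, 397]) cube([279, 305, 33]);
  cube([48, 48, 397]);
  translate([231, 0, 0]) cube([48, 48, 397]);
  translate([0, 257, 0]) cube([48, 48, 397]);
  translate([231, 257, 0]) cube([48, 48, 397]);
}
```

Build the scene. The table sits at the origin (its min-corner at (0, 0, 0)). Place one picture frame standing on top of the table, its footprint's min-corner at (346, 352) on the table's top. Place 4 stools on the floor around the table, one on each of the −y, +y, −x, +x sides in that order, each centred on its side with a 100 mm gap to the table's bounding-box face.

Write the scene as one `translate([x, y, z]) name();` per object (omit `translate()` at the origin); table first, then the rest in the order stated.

table();
translate([346, 352, 686]) picture_frame();
translate([662, -405, 0]) stool();
translate([662, 659, 0]) stool();
translate([-379, 127, 0]) stool();
translate([1703, 127, 0]) stool();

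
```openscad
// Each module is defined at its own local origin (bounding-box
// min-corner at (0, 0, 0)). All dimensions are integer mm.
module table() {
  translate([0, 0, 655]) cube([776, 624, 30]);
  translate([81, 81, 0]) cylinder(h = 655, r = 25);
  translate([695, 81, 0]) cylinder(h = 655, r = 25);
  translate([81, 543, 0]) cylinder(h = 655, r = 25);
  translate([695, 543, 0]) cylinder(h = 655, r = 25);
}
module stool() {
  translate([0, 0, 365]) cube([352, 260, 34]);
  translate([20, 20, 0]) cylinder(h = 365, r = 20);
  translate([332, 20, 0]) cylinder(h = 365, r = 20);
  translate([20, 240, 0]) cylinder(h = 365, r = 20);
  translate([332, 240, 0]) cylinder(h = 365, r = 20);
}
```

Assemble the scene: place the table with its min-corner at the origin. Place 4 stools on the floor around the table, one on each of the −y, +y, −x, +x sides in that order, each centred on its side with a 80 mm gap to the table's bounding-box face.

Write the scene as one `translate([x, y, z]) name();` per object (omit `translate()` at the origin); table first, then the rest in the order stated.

table();
translate([212, -340, 0]) stool();
translate([212, 704, 0]) stool();
translate([-432, 182, 0]) stool();
translate([856, 182, 0]) stool();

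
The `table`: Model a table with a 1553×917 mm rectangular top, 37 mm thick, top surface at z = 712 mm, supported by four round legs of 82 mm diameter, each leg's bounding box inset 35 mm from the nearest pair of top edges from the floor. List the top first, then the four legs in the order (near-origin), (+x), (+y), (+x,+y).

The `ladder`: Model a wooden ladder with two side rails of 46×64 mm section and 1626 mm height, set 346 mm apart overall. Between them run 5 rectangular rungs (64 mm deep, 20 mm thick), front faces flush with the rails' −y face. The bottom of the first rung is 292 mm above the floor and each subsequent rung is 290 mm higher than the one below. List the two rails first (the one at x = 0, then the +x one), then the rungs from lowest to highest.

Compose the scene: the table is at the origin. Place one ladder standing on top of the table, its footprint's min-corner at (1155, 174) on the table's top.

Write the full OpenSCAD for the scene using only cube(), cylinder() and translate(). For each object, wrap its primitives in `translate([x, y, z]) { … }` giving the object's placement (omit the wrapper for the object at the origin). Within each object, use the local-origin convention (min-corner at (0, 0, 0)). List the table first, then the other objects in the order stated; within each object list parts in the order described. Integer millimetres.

translate([0, 0, 675]) cube([1553, 917, 37]);
translate([76, 76, 0]) cylinder(h = 675, r = 41);
translate([1477, 76, 0]) cylinder(h = 675, r = 41);
translate([76, 841, 0]) cylinder(h = 675, r = 41);
translate([1477, 841, 0]) cylinder(h = 675, r = 41);
translate([1155, 174, 712]) {
  cube([46, 64, 1626]);
  translate([300, 0, 0]) cube([46, 64, 1626]);
  translate([46, 0, 292]) cube([254, 64, 20]);
  translate([46, 0, 582]) cube([254, 64, 20]);
  translate([46, 0, 872]) cube([254, 64, 20]);
  translate([46, 0, 1162]) cube([254, 64, 20]);
  translate([46, 0, 1452]) cube([254, 64, 20]);
}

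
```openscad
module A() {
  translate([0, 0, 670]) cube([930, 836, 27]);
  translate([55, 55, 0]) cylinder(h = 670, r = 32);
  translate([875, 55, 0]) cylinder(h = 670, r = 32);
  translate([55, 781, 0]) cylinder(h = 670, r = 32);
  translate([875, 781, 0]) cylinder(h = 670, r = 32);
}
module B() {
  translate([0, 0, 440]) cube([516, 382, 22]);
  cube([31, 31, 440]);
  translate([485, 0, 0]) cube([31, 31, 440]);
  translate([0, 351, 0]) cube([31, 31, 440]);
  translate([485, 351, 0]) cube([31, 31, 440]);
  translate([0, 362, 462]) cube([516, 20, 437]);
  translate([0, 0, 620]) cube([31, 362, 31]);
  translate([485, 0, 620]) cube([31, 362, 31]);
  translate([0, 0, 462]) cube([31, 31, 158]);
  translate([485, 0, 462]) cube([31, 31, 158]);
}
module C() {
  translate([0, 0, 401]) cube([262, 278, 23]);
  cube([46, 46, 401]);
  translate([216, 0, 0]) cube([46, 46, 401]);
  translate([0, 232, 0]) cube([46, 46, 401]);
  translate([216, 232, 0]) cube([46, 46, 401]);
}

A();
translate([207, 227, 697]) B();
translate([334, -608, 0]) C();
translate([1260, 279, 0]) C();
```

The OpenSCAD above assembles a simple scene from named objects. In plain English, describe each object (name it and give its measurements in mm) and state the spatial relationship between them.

A is a table: top 930 mm (x) × 836 mm (y), 27 mm thick, upper face at z = 697 mm, on four round legs of 64 mm diameter, each leg's bounding box inset 23 mm from the nearest pair of top edges, running from z = 0 to the bottom of the top.

B is a chair. The seat is a 516×382×22 mm slab with its top at z = 462 mm, on four 31×31 mm corner legs (flush with the seat edges, standing on z = 0). A flat backrest 20 mm thick, 437 mm tall, spans the full seat width and rises from the seat top along its +y edge, rear face flush with the rear of the seat. Two armrests of 31×31 mm section run along each side from the seat's front edge to the front of the backrest, top faces 189 mm above the seat top and outer faces flush with the seat's x-edges; a 31×31 mm post under the front of each armrest stands on the seat at the front corner.

C is a simple wooden stool: a rectangular seat 262 mm (x) by 278 mm (y), 23 mm thick, top face at z = 424 mm, on four square legs, each 46×46 mm in cross-section. The legs rest on z = 0, each flush with a corner of the seat.

The chair is on top of the table, centred. Two stools sit around the table at the −y, +x sides.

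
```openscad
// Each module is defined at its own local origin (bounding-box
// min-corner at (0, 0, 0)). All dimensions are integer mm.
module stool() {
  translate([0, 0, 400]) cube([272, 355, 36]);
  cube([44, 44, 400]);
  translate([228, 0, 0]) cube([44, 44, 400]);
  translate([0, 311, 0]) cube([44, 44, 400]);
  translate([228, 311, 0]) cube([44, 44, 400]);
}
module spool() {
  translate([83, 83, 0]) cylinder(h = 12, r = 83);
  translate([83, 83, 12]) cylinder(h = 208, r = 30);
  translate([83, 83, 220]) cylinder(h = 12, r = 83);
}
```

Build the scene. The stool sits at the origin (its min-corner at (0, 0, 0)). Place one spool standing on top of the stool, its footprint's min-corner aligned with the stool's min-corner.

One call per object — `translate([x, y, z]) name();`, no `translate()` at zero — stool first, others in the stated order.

stool();
translate([0, 0, 436]) spool();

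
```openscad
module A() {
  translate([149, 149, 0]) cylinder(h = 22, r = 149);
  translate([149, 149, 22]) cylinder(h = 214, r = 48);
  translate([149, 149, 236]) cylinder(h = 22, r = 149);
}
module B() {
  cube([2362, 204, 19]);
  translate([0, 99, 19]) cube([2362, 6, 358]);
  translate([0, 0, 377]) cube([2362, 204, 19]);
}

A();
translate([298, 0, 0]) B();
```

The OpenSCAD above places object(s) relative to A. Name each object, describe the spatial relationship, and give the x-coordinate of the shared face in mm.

The spool's +x face and the I-beam's −x face are both at x = 298 mm.

A is a spool. B is an I-beam. The I-beam is against the spool's +x side, with their −y faces flush. The x-coordinate of the shared face is 298 mm.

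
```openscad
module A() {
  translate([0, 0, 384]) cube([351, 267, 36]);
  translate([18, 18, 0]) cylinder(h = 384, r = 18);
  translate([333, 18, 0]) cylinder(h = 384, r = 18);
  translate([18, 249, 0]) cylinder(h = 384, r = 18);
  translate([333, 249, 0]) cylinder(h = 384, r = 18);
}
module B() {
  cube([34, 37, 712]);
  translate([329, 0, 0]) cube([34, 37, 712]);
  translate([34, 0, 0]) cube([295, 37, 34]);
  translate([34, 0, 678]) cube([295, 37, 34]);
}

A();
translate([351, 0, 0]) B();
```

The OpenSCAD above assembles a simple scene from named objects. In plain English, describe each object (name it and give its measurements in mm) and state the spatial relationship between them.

A is a simple wooden stool: a rectangular seat 351 mm (x) by 267 mm (y), 36 mm thick, top face at z = 420 mm, on four round legs, each 36 mm in diameter. The legs rest on z = 0, each leg's axis is inset half a diameter from the nearest pair of seat edges (so the leg's bounding box is flush with the corner).

B is a rectangular picture frame lying in the x–z plane (depth along y). The opening is 295 mm wide (x) by 644 mm tall (z), surrounded by a border 34 mm wide on all four sides. The frame is 37 mm deep and is made of two full-height vertical stiles with two horizontal rails fitted between them.

The picture frame is against the stool's +x side, with their −y faces flush.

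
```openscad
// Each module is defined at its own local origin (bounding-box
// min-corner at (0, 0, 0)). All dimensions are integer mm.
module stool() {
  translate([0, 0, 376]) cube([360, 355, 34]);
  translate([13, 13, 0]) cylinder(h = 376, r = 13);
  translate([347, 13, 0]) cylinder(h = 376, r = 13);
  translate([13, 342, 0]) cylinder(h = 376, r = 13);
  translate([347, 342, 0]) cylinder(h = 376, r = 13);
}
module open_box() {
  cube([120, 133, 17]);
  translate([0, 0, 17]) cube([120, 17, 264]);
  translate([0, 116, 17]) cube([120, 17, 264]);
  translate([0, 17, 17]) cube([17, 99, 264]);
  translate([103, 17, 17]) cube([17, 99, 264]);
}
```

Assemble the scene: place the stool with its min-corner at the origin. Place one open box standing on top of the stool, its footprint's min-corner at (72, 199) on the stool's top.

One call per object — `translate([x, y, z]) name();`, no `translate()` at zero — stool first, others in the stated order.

stool();
translate([72, 199, 410]) open_box();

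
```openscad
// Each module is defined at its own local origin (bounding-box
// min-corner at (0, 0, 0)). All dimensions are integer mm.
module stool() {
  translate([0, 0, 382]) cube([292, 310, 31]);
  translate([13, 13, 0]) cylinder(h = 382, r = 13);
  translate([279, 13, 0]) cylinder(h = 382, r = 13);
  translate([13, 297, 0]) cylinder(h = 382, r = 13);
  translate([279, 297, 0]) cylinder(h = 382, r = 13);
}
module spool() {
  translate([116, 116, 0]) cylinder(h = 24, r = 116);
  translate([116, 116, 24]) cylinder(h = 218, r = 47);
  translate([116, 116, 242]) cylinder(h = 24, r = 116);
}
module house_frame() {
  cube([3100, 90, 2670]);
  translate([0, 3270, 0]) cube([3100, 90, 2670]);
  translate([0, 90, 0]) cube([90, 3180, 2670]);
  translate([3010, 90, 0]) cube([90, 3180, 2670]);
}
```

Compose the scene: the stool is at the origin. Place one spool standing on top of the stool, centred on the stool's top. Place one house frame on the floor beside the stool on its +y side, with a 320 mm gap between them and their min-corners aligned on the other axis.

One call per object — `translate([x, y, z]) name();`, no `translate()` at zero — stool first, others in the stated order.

stool();
translate([30, 39, 413]) spool();
translate([0, 630, 0]) house_frame();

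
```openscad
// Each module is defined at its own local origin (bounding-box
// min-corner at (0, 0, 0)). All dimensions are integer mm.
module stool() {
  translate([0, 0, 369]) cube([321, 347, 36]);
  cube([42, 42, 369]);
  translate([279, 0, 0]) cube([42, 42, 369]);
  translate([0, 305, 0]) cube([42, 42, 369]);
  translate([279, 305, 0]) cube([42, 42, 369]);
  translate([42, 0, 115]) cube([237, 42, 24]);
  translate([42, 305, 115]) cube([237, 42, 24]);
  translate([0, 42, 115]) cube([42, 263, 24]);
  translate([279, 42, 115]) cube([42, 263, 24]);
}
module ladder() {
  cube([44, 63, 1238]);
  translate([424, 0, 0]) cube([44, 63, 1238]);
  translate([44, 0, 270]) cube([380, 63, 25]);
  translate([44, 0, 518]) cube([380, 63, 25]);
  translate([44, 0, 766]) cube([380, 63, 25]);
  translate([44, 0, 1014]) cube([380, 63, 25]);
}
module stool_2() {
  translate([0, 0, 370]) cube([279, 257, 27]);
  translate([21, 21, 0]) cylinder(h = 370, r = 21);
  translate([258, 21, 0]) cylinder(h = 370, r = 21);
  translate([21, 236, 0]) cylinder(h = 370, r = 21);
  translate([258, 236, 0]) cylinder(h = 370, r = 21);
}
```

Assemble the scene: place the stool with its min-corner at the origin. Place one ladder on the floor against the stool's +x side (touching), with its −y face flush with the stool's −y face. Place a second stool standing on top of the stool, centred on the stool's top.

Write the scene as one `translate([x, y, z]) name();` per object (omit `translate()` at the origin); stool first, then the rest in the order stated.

stool();
translate([321, 0, 0]) ladder();
translate([21, 45, 405]) stool_2();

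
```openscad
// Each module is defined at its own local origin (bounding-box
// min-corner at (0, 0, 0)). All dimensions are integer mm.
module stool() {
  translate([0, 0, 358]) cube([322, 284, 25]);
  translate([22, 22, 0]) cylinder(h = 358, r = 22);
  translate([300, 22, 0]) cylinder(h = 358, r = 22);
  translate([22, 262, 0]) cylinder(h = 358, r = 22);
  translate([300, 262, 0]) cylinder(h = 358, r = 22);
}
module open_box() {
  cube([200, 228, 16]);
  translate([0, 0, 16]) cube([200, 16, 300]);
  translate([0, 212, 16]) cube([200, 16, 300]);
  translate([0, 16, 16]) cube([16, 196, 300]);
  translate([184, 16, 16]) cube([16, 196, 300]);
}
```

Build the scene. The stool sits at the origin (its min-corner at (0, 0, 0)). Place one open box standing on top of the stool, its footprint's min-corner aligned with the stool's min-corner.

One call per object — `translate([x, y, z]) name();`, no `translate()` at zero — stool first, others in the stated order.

stool();
translate([0, 0, 383]) open_box();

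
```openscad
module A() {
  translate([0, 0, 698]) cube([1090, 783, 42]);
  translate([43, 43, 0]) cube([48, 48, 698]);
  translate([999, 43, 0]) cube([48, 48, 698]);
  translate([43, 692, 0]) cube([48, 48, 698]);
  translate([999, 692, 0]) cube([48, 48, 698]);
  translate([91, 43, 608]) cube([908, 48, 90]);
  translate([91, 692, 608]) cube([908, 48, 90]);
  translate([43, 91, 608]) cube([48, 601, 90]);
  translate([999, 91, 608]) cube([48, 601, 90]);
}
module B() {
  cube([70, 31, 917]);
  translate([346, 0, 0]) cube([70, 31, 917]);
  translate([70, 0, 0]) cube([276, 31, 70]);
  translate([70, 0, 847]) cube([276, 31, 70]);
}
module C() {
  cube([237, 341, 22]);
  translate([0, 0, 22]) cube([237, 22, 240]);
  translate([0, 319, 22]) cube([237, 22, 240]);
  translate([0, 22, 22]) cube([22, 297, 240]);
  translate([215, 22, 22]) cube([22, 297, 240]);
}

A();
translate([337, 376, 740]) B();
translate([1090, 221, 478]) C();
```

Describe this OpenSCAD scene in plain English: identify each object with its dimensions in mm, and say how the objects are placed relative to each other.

A is a rectangular dining table. The top is 1090×783×42 mm with its upper surface at z = 740 mm. It stands on four 48×48 mm square legs, each inset 43 mm from the nearest pair of top edges, running from the floor to the underside of the top. Four apron rails, 48 mm thick and 90 mm tall, run between adjacent legs with their top edges flush with the underside of the top and their outer faces flush with the legs' outer faces.

B is a picture frame with a 276×777 mm rectangular opening (x by z) and a uniform 70 mm border on every side. Frame depth is 31 mm along y. It is built from two vertical stiles running the full outside height and two horizontal rails spanning the gap between the stiles.

C is an open storage box with external size 237×341×262 mm and wall thickness 22 mm (the base is also 22 mm thick). The base covers the whole footprint; the four walls stand on the base, with the y-facing walls full-width and the x-facing walls fitting between their inner faces.

The picture frame is on top of the table, centred. The open box is beside the table with their tops flush at z = 740.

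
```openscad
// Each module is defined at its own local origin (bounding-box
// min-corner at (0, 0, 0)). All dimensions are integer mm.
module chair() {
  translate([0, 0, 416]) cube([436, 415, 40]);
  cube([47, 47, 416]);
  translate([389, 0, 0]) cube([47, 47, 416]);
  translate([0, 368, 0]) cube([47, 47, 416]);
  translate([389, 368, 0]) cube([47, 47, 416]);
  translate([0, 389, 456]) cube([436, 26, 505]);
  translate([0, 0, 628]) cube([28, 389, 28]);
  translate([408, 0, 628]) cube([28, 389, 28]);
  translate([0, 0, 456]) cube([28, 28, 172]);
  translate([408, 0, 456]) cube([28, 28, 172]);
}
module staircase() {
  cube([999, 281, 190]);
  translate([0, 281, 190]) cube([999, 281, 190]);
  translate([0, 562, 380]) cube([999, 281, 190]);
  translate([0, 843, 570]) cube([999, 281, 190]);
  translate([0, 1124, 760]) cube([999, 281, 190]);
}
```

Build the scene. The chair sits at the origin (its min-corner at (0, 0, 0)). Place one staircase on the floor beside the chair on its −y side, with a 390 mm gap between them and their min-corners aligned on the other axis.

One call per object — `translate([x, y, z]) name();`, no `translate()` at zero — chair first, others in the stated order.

chair();
translate([0, -1795, 0]) staircase();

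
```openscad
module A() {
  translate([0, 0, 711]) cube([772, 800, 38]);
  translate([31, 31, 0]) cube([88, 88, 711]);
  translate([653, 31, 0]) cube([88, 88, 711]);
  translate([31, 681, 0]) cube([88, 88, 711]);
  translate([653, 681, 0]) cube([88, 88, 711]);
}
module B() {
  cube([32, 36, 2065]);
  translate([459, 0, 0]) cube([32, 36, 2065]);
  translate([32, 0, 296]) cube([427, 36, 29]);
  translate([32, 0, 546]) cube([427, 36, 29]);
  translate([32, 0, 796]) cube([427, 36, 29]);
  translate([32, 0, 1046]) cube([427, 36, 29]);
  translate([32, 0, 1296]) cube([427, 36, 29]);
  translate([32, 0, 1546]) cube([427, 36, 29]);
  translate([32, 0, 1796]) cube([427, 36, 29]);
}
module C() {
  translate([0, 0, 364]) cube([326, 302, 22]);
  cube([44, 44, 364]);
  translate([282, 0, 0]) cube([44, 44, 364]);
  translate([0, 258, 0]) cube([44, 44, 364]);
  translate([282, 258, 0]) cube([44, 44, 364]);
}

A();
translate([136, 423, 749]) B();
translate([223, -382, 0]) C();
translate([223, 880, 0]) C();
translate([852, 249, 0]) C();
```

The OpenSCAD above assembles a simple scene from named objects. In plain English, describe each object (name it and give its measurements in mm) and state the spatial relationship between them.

A is a table with a 772×800 mm rectangular top, 38 mm thick, top surface at z = 749 mm, supported by four 88×88 mm square legs, each inset 31 mm from the nearest pair of top edges, running from the floor.

B is a wooden ladder with two side rails of 32×36 mm section and 2065 mm height, set 491 mm apart overall. Between them run 7 rectangular rungs (36 mm deep, 29 mm thick), front faces flush with the rails' −y face. The bottom of the first rung is 296 mm above the floor and each subsequent rung is 250 mm higher than the one below.

C is a four-legged stool. The seat is 326×302 mm, 22 mm thick, top at z = 386 mm. It stands on four square legs, each 44×44 mm in cross-section, from z = 0 to the seat underside, each flush with a corner of the seat.

The ladder is on top of the table. Three stools sit around the table at the −y, +y, +x sides.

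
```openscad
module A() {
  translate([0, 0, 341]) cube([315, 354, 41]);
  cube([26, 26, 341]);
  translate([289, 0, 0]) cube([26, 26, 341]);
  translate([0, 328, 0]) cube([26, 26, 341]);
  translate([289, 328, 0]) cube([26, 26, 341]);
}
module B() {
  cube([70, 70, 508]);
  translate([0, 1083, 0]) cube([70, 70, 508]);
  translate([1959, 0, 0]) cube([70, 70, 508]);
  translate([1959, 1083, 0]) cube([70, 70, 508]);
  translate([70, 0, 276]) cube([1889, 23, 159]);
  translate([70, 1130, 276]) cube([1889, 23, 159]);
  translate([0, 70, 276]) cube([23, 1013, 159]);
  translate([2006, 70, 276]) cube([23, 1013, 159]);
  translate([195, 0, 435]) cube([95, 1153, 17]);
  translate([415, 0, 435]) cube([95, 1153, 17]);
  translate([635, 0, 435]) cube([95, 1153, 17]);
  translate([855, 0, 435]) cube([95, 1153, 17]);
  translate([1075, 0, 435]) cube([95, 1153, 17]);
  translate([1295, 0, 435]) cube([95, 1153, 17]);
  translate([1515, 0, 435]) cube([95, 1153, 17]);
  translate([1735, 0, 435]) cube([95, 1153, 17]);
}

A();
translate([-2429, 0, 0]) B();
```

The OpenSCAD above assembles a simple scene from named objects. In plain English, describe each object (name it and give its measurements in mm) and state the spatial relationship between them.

A is a simple wooden stool: a rectangular seat 315 mm (x) by 354 mm (y), 41 mm thick, top face at z = 382 mm, on four square legs, each 26×26 mm in cross-section. The legs rest on z = 0, each flush with a corner of the seat.

B is a bed frame 2029 mm long (x) by 1153 mm wide (y). Four 70×70 mm corner posts, 508 mm tall, at the corners of the footprint. Four rails of 23 mm thickness and 159 mm height run between adjacent posts with their undersides at z = 276 mm, their outer faces flush with the outside of the frame (the two x-running rails run between the posts' inner faces; the two y-running rails run between the posts' inner faces). 8 slats, each 95 mm wide (x) and 17 mm thick, lie across the top of the two x-running rails, running the full 1153 mm width of the frame in y; the slats are evenly spaced along x between the inner faces of the end posts with equal gaps (rounded down to the nearest mm) at the −x end and between each pair — any rounding remainder accumulates at the +x end.

The bed frame is on the floor beside the stool on its −x side.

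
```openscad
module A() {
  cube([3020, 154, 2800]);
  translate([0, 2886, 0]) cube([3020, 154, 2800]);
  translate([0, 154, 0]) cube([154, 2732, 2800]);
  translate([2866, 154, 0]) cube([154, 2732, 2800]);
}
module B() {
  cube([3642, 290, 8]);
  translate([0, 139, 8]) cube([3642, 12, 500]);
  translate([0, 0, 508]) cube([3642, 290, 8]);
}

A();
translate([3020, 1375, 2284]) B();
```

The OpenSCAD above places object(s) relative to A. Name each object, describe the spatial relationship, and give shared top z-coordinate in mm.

A is a house frame. B is an I-beam. The I-beam is beside the house frame with their tops flush at z = 2800. The shared top z-coordinate is 2800 mm.

Both tops at z = 2800 mm.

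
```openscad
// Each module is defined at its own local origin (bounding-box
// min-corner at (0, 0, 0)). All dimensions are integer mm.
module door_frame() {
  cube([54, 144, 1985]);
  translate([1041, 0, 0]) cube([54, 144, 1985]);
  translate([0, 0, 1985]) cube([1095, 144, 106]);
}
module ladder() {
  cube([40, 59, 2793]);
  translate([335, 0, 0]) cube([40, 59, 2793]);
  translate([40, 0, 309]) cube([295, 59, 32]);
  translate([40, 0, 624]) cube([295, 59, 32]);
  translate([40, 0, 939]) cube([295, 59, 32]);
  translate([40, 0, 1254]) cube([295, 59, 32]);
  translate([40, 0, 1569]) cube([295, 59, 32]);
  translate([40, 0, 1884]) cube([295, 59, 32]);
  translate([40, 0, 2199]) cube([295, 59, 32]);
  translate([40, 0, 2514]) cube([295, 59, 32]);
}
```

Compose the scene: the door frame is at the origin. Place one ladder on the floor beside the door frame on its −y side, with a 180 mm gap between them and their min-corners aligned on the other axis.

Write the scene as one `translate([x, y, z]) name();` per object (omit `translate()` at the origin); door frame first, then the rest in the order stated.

door_frame();
translate([0, -239, 0]) ladder();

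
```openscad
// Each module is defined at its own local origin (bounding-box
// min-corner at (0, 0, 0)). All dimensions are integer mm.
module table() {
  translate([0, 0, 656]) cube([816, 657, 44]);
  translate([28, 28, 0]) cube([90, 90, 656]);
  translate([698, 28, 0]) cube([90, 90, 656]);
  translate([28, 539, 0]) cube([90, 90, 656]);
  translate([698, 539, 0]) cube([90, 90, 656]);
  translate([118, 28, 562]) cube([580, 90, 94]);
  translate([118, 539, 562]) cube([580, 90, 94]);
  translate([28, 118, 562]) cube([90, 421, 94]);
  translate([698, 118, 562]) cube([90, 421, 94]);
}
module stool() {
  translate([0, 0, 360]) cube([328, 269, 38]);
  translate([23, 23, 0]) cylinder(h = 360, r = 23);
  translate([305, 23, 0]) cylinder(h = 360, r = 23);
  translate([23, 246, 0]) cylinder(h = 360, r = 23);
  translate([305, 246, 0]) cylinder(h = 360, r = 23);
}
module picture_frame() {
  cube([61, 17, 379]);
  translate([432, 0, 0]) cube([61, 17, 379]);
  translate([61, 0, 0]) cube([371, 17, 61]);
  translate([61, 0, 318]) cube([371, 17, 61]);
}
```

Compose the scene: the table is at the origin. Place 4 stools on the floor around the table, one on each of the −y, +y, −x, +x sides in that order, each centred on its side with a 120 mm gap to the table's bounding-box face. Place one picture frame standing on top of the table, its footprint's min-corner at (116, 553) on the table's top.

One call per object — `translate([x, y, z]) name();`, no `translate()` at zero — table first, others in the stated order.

table();
translate([244, -389, 0]) stool();
translate([244, 777, 0]) stool();
translate([-448, 194, 0]) stool();
translate([936, 194, 0]) stool();
translate([116, 553, 700]) picture_frame();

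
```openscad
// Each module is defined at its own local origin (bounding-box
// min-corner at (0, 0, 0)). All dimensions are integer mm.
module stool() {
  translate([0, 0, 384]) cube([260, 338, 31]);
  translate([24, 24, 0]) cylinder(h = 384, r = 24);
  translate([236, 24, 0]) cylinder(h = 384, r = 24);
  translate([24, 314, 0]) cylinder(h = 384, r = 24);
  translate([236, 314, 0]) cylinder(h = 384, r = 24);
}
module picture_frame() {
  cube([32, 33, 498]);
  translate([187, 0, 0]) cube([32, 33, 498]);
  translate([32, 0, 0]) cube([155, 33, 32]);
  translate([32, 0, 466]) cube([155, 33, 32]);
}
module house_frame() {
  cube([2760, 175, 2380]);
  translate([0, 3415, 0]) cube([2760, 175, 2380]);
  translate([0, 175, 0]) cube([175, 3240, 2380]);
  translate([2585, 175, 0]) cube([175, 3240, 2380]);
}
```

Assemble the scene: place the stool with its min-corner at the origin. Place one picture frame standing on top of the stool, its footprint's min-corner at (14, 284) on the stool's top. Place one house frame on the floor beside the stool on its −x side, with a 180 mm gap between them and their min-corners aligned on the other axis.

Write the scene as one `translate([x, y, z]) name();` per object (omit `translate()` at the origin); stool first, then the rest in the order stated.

stool();
translate([14, 284, 415]) picture_frame();
translate([-2940, 0, 0]) house_frame();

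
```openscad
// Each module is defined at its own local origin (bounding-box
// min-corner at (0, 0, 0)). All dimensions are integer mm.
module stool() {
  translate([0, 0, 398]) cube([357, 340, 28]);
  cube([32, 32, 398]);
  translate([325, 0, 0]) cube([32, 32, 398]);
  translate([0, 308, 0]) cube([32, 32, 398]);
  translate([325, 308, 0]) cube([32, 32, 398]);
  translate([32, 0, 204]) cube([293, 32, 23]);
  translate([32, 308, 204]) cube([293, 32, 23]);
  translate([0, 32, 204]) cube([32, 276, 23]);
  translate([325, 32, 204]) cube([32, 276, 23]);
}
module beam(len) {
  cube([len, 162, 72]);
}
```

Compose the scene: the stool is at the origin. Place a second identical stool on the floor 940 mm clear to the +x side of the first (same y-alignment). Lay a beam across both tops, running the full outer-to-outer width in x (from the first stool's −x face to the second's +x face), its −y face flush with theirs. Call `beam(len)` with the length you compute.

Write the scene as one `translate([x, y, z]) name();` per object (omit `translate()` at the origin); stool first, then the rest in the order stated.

stool();
translate([1297, 0, 0]) stool();
translate([0, 0, 426]) beam(1654);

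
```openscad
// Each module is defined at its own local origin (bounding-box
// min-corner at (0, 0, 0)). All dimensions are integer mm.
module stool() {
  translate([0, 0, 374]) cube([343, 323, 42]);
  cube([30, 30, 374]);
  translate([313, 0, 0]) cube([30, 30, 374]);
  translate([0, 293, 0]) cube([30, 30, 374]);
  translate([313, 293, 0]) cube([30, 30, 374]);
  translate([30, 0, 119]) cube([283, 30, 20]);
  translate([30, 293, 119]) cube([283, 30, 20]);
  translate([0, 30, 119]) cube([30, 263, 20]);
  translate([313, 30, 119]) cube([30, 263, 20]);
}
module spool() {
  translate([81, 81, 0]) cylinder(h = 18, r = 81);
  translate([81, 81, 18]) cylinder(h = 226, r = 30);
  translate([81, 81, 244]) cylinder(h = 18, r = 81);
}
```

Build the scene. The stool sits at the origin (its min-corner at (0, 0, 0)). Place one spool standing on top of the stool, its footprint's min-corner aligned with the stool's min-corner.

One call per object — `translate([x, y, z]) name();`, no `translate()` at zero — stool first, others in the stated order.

stool();
translate([0, 0, 416]) spool();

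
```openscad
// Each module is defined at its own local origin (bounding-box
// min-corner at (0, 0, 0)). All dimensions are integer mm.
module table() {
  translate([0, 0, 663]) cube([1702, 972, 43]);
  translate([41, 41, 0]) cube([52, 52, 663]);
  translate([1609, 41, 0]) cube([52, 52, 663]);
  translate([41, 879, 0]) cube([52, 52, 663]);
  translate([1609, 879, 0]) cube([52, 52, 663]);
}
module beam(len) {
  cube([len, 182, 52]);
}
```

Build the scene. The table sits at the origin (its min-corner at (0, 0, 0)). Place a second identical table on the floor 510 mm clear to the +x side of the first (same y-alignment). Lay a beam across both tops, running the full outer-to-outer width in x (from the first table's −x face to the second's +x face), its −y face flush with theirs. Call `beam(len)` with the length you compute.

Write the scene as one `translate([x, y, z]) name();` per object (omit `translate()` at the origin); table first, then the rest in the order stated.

table();
translate([2212, 0, 0]) table();
translate([0, 0, 706]) beam(3914);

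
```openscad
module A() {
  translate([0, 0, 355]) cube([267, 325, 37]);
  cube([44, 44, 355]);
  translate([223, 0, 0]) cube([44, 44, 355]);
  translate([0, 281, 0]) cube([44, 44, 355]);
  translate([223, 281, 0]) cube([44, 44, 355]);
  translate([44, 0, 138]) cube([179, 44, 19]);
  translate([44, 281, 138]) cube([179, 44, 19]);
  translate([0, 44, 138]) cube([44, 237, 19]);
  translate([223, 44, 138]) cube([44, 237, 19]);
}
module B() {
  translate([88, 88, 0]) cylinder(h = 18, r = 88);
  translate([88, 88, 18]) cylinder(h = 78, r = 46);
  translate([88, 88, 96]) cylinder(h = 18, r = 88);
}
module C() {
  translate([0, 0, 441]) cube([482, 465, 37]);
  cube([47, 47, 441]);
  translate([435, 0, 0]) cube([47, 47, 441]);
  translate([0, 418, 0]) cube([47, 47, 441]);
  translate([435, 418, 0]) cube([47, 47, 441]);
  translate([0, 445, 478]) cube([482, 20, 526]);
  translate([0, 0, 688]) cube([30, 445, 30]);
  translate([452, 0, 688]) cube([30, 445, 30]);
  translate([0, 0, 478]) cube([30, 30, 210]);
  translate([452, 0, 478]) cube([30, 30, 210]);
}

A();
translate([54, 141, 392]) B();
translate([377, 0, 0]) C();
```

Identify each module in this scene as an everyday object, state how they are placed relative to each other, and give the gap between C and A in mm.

The chair's nearest face is 110 mm from the stool's +x face.

A is a stool. B is a spool. C is a chair. The spool is on top of the stool. The chair is on the floor beside the stool on its +x side. The gap between the chair and the stool is 110 mm.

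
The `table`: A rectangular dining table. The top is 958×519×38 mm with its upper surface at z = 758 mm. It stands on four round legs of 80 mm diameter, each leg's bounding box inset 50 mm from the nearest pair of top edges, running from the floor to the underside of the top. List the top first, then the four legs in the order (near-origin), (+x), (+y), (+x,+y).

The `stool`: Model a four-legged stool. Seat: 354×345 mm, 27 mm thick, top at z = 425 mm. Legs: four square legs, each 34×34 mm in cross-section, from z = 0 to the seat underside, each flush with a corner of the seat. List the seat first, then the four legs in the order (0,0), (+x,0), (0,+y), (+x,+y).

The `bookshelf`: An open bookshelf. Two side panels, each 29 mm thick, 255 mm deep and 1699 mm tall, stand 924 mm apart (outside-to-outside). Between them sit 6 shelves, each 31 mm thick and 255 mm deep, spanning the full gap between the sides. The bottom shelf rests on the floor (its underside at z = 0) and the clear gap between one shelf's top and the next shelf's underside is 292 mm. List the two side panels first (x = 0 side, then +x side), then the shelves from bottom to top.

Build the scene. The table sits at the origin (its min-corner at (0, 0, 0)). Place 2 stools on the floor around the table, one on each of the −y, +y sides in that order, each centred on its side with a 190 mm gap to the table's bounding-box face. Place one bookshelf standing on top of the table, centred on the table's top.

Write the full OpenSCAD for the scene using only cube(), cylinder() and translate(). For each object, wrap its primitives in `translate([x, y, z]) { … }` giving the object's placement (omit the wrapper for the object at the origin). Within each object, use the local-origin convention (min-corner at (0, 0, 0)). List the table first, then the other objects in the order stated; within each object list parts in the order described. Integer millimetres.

translate([0, 0, 720]) cube([958, 519, 38]);
translate([90, 90, 0]) cylinder(h = 720, r = 40);
translate([868, 90, 0]) cylinder(h = 720, r = 40);
translate([90, 429, 0]) cylinder(h = 720, r = 40);
translate([868, 429, 0]) cylinder(h = 720, r = 40);
translate([302, -535, 0]) {
  translate([0, 0, 398]) cube([354, 345, 27]);
  cube([34, 34, 398]);
  translate([320, 0, 0]) cube([34, 34, 398]);
  translate([0, 311, 0]) cube([34, 34, 398]);
  translate([320, 311, 0]) cube([34, 34, 398]);
}
translate([302, 709, 0]) {
  translate([0, 0, 398]) cube([354, 345, 27]);
  cube([34, 34, 398]);
  translate([320, 0, 0]) cube([34, 34, 398]);
  translate([0, 311, 0]) cube([34, 34, 398]);
  translate([320, 311, 0]) cube([34, 34, 398]);
}
translate([17, 132, 758]) {
  cube([29, 255, 1699]);
  translate([895, 0, 0]) cube([29, 255, 1699]);
  translate([29, 0, 0]) cube([866, 255, 31]);
  translate([29, 0, 323]) cube([866, 255, 31]);
  translate([29, 0, 646]) cube([866, 255, 31]);
  translate([29, 0, 969]) cube([866, 255, 31]);
  translate([29, 0, 1292]) cube([866, 255, 31]);
  translate([29, 0, 1615]) cube([866, 255, 31]);
}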